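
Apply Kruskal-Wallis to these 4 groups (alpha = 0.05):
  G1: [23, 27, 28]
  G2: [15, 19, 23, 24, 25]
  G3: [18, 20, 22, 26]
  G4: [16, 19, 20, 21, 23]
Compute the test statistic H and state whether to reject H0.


Step 1: Combine all N = 17 observations and assign midranks.
sorted (value, group, rank): (15,G2,1), (16,G4,2), (18,G3,3), (19,G2,4.5), (19,G4,4.5), (20,G3,6.5), (20,G4,6.5), (21,G4,8), (22,G3,9), (23,G1,11), (23,G2,11), (23,G4,11), (24,G2,13), (25,G2,14), (26,G3,15), (27,G1,16), (28,G1,17)
Step 2: Sum ranks within each group.
R_1 = 44 (n_1 = 3)
R_2 = 43.5 (n_2 = 5)
R_3 = 33.5 (n_3 = 4)
R_4 = 32 (n_4 = 5)
Step 3: H = 12/(N(N+1)) * sum(R_i^2/n_i) - 3(N+1)
     = 12/(17*18) * (44^2/3 + 43.5^2/5 + 33.5^2/4 + 32^2/5) - 3*18
     = 0.039216 * 1509.15 - 54
     = 5.182190.
Step 4: Ties present; correction factor C = 1 - 36/(17^3 - 17) = 0.992647. Corrected H = 5.182190 / 0.992647 = 5.220576.
Step 5: Under H0, H ~ chi^2(3); p-value = 0.156340.
Step 6: alpha = 0.05. fail to reject H0.

H = 5.2206, df = 3, p = 0.156340, fail to reject H0.


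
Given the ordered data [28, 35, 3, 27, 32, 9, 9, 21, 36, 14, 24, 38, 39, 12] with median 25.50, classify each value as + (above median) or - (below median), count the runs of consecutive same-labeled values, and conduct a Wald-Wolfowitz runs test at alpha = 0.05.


Step 1: Compute median = 25.50; label A = above, B = below.
Labels in order: AABAABBBABBAAB  (n_A = 7, n_B = 7)
Step 2: Count runs R = 8.
Step 3: Under H0 (random ordering), E[R] = 2*n_A*n_B/(n_A+n_B) + 1 = 2*7*7/14 + 1 = 8.0000.
        Var[R] = 2*n_A*n_B*(2*n_A*n_B - n_A - n_B) / ((n_A+n_B)^2 * (n_A+n_B-1)) = 8232/2548 = 3.2308.
        SD[R] = 1.7974.
Step 4: R = E[R], so z = 0 with no continuity correction.
Step 5: Two-sided p-value via normal approximation = 2*(1 - Phi(|z|)) = 1.000000.
Step 6: alpha = 0.05. fail to reject H0.

R = 8, z = 0.0000, p = 1.000000, fail to reject H0.


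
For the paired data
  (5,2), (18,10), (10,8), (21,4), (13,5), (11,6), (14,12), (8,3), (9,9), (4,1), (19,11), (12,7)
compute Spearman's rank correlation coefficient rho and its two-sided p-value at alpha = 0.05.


Step 1: Rank x and y separately (midranks; no ties here).
rank(x): 5->2, 18->10, 10->5, 21->12, 13->8, 11->6, 14->9, 8->3, 9->4, 4->1, 19->11, 12->7
rank(y): 2->2, 10->10, 8->8, 4->4, 5->5, 6->6, 12->12, 3->3, 9->9, 1->1, 11->11, 7->7
Step 2: d_i = R_x(i) - R_y(i); compute d_i^2.
  (2-2)^2=0, (10-10)^2=0, (5-8)^2=9, (12-4)^2=64, (8-5)^2=9, (6-6)^2=0, (9-12)^2=9, (3-3)^2=0, (4-9)^2=25, (1-1)^2=0, (11-11)^2=0, (7-7)^2=0
sum(d^2) = 116.
Step 3: rho = 1 - 6*116 / (12*(12^2 - 1)) = 1 - 696/1716 = 0.594406.
Step 4: Under H0, t = rho * sqrt((n-2)/(1-rho^2)) = 2.3374 ~ t(10).
Step 5: Two-sided p-value from the t-distribution with 10 df = 0.041521.
Step 6: alpha = 0.05. reject H0.

rho = 0.5944, p = 0.041521, reject H0 at alpha = 0.05.


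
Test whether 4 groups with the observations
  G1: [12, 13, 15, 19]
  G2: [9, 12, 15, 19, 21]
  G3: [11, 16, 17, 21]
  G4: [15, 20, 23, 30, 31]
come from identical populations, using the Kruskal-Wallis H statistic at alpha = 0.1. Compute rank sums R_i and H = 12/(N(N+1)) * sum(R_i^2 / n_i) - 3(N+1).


Step 1: Combine all N = 18 observations and assign midranks.
sorted (value, group, rank): (9,G2,1), (11,G3,2), (12,G1,3.5), (12,G2,3.5), (13,G1,5), (15,G1,7), (15,G2,7), (15,G4,7), (16,G3,9), (17,G3,10), (19,G1,11.5), (19,G2,11.5), (20,G4,13), (21,G2,14.5), (21,G3,14.5), (23,G4,16), (30,G4,17), (31,G4,18)
Step 2: Sum ranks within each group.
R_1 = 27 (n_1 = 4)
R_2 = 37.5 (n_2 = 5)
R_3 = 35.5 (n_3 = 4)
R_4 = 71 (n_4 = 5)
Step 3: H = 12/(N(N+1)) * sum(R_i^2/n_i) - 3(N+1)
     = 12/(18*19) * (27^2/4 + 37.5^2/5 + 35.5^2/4 + 71^2/5) - 3*19
     = 0.035088 * 1786.76 - 57
     = 5.693421.
Step 4: Ties present; correction factor C = 1 - 42/(18^3 - 18) = 0.992776. Corrected H = 5.693421 / 0.992776 = 5.734849.
Step 5: Under H0, H ~ chi^2(3); p-value = 0.125248.
Step 6: alpha = 0.1. fail to reject H0.

H = 5.7348, df = 3, p = 0.125248, fail to reject H0.


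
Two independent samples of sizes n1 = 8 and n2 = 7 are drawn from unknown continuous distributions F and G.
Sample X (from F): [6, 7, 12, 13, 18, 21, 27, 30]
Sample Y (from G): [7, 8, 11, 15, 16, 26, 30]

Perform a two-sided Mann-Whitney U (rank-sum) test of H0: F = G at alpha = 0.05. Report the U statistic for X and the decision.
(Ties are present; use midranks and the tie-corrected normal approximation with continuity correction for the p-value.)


Step 1: Combine and sort all 15 observations; assign midranks.
sorted (value, group): (6,X), (7,X), (7,Y), (8,Y), (11,Y), (12,X), (13,X), (15,Y), (16,Y), (18,X), (21,X), (26,Y), (27,X), (30,X), (30,Y)
ranks: 6->1, 7->2.5, 7->2.5, 8->4, 11->5, 12->6, 13->7, 15->8, 16->9, 18->10, 21->11, 26->12, 27->13, 30->14.5, 30->14.5
Step 2: Rank sum for X: R1 = 1 + 2.5 + 6 + 7 + 10 + 11 + 13 + 14.5 = 65.
Step 3: U_X = R1 - n1(n1+1)/2 = 65 - 8*9/2 = 65 - 36 = 29.
       U_Y = n1*n2 - U_X = 56 - 29 = 27.
Step 4: Ties are present, so use the tie-corrected normal approximation (with continuity correction) for the p-value.
Step 5: p-value = 0.953775; compare to alpha = 0.05. fail to reject H0.

U_X = 29, p = 0.953775, fail to reject H0 at alpha = 0.05.


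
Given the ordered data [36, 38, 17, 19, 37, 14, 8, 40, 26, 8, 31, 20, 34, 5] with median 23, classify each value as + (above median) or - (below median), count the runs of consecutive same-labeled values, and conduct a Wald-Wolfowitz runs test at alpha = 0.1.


Step 1: Compute median = 23; label A = above, B = below.
Labels in order: AABBABBAABABAB  (n_A = 7, n_B = 7)
Step 2: Count runs R = 10.
Step 3: Under H0 (random ordering), E[R] = 2*n_A*n_B/(n_A+n_B) + 1 = 2*7*7/14 + 1 = 8.0000.
        Var[R] = 2*n_A*n_B*(2*n_A*n_B - n_A - n_B) / ((n_A+n_B)^2 * (n_A+n_B-1)) = 8232/2548 = 3.2308.
        SD[R] = 1.7974.
Step 4: Continuity-corrected z = (R - 0.5 - E[R]) / SD[R] = (10 - 0.5 - 8.0000) / 1.7974 = 0.8345.
Step 5: Two-sided p-value via normal approximation = 2*(1 - Phi(|z|)) = 0.403986.
Step 6: alpha = 0.1. fail to reject H0.

R = 10, z = 0.8345, p = 0.403986, fail to reject H0.


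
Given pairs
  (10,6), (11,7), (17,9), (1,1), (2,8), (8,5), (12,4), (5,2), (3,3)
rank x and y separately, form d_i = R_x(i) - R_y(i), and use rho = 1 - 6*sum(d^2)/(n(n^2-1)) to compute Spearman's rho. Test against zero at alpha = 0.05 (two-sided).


Step 1: Rank x and y separately (midranks; no ties here).
rank(x): 10->6, 11->7, 17->9, 1->1, 2->2, 8->5, 12->8, 5->4, 3->3
rank(y): 6->6, 7->7, 9->9, 1->1, 8->8, 5->5, 4->4, 2->2, 3->3
Step 2: d_i = R_x(i) - R_y(i); compute d_i^2.
  (6-6)^2=0, (7-7)^2=0, (9-9)^2=0, (1-1)^2=0, (2-8)^2=36, (5-5)^2=0, (8-4)^2=16, (4-2)^2=4, (3-3)^2=0
sum(d^2) = 56.
Step 3: rho = 1 - 6*56 / (9*(9^2 - 1)) = 1 - 336/720 = 0.533333.
Step 4: Under H0, t = rho * sqrt((n-2)/(1-rho^2)) = 1.6681 ~ t(7).
Step 5: Two-sided p-value from the t-distribution with 7 df = 0.139227.
Step 6: alpha = 0.05. fail to reject H0.

rho = 0.5333, p = 0.139227, fail to reject H0 at alpha = 0.05.


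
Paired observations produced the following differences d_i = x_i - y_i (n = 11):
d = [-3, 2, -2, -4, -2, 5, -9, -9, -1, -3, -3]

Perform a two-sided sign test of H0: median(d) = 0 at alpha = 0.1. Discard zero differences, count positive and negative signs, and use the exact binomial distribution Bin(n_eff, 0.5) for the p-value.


Step 1: Discard zero differences. Original n = 11; n_eff = number of nonzero differences = 11.
Nonzero differences (with sign): -3, +2, -2, -4, -2, +5, -9, -9, -1, -3, -3
Step 2: Count signs: positive = 2, negative = 9.
Step 3: Under H0: P(positive) = 0.5, so the number of positives S ~ Bin(11, 0.5).
Step 4: Two-sided exact p-value = sum of Bin(11,0.5) probabilities at or below the observed probability = 0.065430.
Step 5: alpha = 0.1. reject H0.

n_eff = 11, pos = 2, neg = 9, p = 0.065430, reject H0.


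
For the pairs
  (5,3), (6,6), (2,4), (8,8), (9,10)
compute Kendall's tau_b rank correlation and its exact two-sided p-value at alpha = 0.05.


Step 1: Enumerate the 10 unordered pairs (i,j) with i<j and classify each by sign(x_j-x_i) * sign(y_j-y_i).
  (1,2):dx=+1,dy=+3->C; (1,3):dx=-3,dy=+1->D; (1,4):dx=+3,dy=+5->C; (1,5):dx=+4,dy=+7->C
  (2,3):dx=-4,dy=-2->C; (2,4):dx=+2,dy=+2->C; (2,5):dx=+3,dy=+4->C; (3,4):dx=+6,dy=+4->C
  (3,5):dx=+7,dy=+6->C; (4,5):dx=+1,dy=+2->C
Step 2: C = 9, D = 1, total pairs = 10.
Step 3: tau = (C - D)/(n(n-1)/2) = (9 - 1)/10 = 0.800000.
Step 4: Exact two-sided p-value (enumerate n! = 120 permutations of y under H0): p = 0.083333.
Step 5: alpha = 0.05. fail to reject H0.

tau_b = 0.8000 (C=9, D=1), p = 0.083333, fail to reject H0.


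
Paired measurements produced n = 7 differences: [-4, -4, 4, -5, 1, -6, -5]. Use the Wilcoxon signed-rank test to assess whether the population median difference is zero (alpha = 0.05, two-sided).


Step 1: Drop any zero differences (none here) and take |d_i|.
|d| = [4, 4, 4, 5, 1, 6, 5]
Step 2: Midrank |d_i| (ties get averaged ranks).
ranks: |4|->3, |4|->3, |4|->3, |5|->5.5, |1|->1, |6|->7, |5|->5.5
Step 3: Attach original signs; sum ranks with positive sign and with negative sign.
W+ = 3 + 1 = 4
W- = 3 + 3 + 5.5 + 7 + 5.5 = 24
(Check: W+ + W- = 28 should equal n(n+1)/2 = 28.)
Step 4: Test statistic W = min(W+, W-) = 4.
Step 5: Ties in |d|, so use the tie-corrected normal approximation.
        E[W] = n(n+1)/4 = 7*8/4 = 14.
        Tie groups: |d|=4 (t=3), |d|=5 (t=2); sum(t^3 - t) = 30.
        Var[W] = n(n+1)(2n+1)/24 - sum(t^3-t)/48 = 840/24 - 30/48 = 34.375.
        z = (W - E[W]) / sqrt(Var[W]) = (4 - 14) / 5.8630 = -1.7056.
        Two-sided p = 2*Phi(z) = 0.088082.
Step 6: alpha = 0.05. fail to reject H0.

W+ = 4, W- = 24, W = min = 4, p = 0.088082, fail to reject H0.


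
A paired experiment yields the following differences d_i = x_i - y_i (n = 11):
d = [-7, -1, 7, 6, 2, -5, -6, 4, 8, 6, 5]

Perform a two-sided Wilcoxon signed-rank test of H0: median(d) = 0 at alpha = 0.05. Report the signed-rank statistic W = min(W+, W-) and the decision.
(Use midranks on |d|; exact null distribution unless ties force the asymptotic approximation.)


Step 1: Drop any zero differences (none here) and take |d_i|.
|d| = [7, 1, 7, 6, 2, 5, 6, 4, 8, 6, 5]
Step 2: Midrank |d_i| (ties get averaged ranks).
ranks: |7|->9.5, |1|->1, |7|->9.5, |6|->7, |2|->2, |5|->4.5, |6|->7, |4|->3, |8|->11, |6|->7, |5|->4.5
Step 3: Attach original signs; sum ranks with positive sign and with negative sign.
W+ = 9.5 + 7 + 2 + 3 + 11 + 7 + 4.5 = 44
W- = 9.5 + 1 + 4.5 + 7 = 22
(Check: W+ + W- = 66 should equal n(n+1)/2 = 66.)
Step 4: Test statistic W = min(W+, W-) = 22.
Step 5: Ties in |d|, so use the tie-corrected normal approximation.
        E[W] = n(n+1)/4 = 11*12/4 = 33.
        Tie groups: |d|=5 (t=2), |d|=6 (t=3), |d|=7 (t=2); sum(t^3 - t) = 36.
        Var[W] = n(n+1)(2n+1)/24 - sum(t^3-t)/48 = 3036/24 - 36/48 = 125.75.
        z = (W - E[W]) / sqrt(Var[W]) = (22 - 33) / 11.2138 = -0.9809.
        Two-sided p = 2*Phi(z) = 0.326627.
Step 6: alpha = 0.05. fail to reject H0.

W+ = 44, W- = 22, W = min = 22, p = 0.326627, fail to reject H0.


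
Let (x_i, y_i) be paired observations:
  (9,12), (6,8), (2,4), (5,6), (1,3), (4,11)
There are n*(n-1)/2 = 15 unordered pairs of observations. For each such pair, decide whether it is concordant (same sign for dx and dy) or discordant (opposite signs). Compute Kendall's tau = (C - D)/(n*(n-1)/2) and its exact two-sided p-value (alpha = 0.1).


Step 1: Enumerate the 15 unordered pairs (i,j) with i<j and classify each by sign(x_j-x_i) * sign(y_j-y_i).
  (1,2):dx=-3,dy=-4->C; (1,3):dx=-7,dy=-8->C; (1,4):dx=-4,dy=-6->C; (1,5):dx=-8,dy=-9->C
  (1,6):dx=-5,dy=-1->C; (2,3):dx=-4,dy=-4->C; (2,4):dx=-1,dy=-2->C; (2,5):dx=-5,dy=-5->C
  (2,6):dx=-2,dy=+3->D; (3,4):dx=+3,dy=+2->C; (3,5):dx=-1,dy=-1->C; (3,6):dx=+2,dy=+7->C
  (4,5):dx=-4,dy=-3->C; (4,6):dx=-1,dy=+5->D; (5,6):dx=+3,dy=+8->C
Step 2: C = 13, D = 2, total pairs = 15.
Step 3: tau = (C - D)/(n(n-1)/2) = (13 - 2)/15 = 0.733333.
Step 4: Exact two-sided p-value (enumerate n! = 720 permutations of y under H0): p = 0.055556.
Step 5: alpha = 0.1. reject H0.

tau_b = 0.7333 (C=13, D=2), p = 0.055556, reject H0.


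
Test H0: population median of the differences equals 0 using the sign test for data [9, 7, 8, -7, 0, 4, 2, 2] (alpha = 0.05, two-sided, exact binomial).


Step 1: Discard zero differences. Original n = 8; n_eff = number of nonzero differences = 7.
Nonzero differences (with sign): +9, +7, +8, -7, +4, +2, +2
Step 2: Count signs: positive = 6, negative = 1.
Step 3: Under H0: P(positive) = 0.5, so the number of positives S ~ Bin(7, 0.5).
Step 4: Two-sided exact p-value = sum of Bin(7,0.5) probabilities at or below the observed probability = 0.125000.
Step 5: alpha = 0.05. fail to reject H0.

n_eff = 7, pos = 6, neg = 1, p = 0.125000, fail to reject H0.


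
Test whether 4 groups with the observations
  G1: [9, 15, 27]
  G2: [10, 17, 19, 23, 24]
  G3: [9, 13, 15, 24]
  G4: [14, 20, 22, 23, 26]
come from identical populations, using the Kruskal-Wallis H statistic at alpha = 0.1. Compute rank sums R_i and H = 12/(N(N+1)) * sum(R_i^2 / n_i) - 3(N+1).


Step 1: Combine all N = 17 observations and assign midranks.
sorted (value, group, rank): (9,G1,1.5), (9,G3,1.5), (10,G2,3), (13,G3,4), (14,G4,5), (15,G1,6.5), (15,G3,6.5), (17,G2,8), (19,G2,9), (20,G4,10), (22,G4,11), (23,G2,12.5), (23,G4,12.5), (24,G2,14.5), (24,G3,14.5), (26,G4,16), (27,G1,17)
Step 2: Sum ranks within each group.
R_1 = 25 (n_1 = 3)
R_2 = 47 (n_2 = 5)
R_3 = 26.5 (n_3 = 4)
R_4 = 54.5 (n_4 = 5)
Step 3: H = 12/(N(N+1)) * sum(R_i^2/n_i) - 3(N+1)
     = 12/(17*18) * (25^2/3 + 47^2/5 + 26.5^2/4 + 54.5^2/5) - 3*18
     = 0.039216 * 1419.75 - 54
     = 1.676307.
Step 4: Ties present; correction factor C = 1 - 24/(17^3 - 17) = 0.995098. Corrected H = 1.676307 / 0.995098 = 1.684565.
Step 5: Under H0, H ~ chi^2(3); p-value = 0.640371.
Step 6: alpha = 0.1. fail to reject H0.

H = 1.6846, df = 3, p = 0.640371, fail to reject H0.


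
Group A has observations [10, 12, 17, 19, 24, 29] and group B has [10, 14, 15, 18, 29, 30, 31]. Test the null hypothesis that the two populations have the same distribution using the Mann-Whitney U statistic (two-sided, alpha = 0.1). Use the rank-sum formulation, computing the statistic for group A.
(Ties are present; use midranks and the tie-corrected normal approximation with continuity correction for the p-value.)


Step 1: Combine and sort all 13 observations; assign midranks.
sorted (value, group): (10,X), (10,Y), (12,X), (14,Y), (15,Y), (17,X), (18,Y), (19,X), (24,X), (29,X), (29,Y), (30,Y), (31,Y)
ranks: 10->1.5, 10->1.5, 12->3, 14->4, 15->5, 17->6, 18->7, 19->8, 24->9, 29->10.5, 29->10.5, 30->12, 31->13
Step 2: Rank sum for X: R1 = 1.5 + 3 + 6 + 8 + 9 + 10.5 = 38.
Step 3: U_X = R1 - n1(n1+1)/2 = 38 - 6*7/2 = 38 - 21 = 17.
       U_Y = n1*n2 - U_X = 42 - 17 = 25.
Step 4: Ties are present, so use the tie-corrected normal approximation (with continuity correction) for the p-value.
Step 5: p-value = 0.616104; compare to alpha = 0.1. fail to reject H0.

U_X = 17, p = 0.616104, fail to reject H0 at alpha = 0.1.


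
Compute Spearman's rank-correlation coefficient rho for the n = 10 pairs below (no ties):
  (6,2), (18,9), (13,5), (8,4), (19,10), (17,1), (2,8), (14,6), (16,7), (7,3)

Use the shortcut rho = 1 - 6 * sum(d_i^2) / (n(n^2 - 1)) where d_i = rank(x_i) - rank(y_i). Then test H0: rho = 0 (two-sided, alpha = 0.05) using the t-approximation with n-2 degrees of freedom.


Step 1: Rank x and y separately (midranks; no ties here).
rank(x): 6->2, 18->9, 13->5, 8->4, 19->10, 17->8, 2->1, 14->6, 16->7, 7->3
rank(y): 2->2, 9->9, 5->5, 4->4, 10->10, 1->1, 8->8, 6->6, 7->7, 3->3
Step 2: d_i = R_x(i) - R_y(i); compute d_i^2.
  (2-2)^2=0, (9-9)^2=0, (5-5)^2=0, (4-4)^2=0, (10-10)^2=0, (8-1)^2=49, (1-8)^2=49, (6-6)^2=0, (7-7)^2=0, (3-3)^2=0
sum(d^2) = 98.
Step 3: rho = 1 - 6*98 / (10*(10^2 - 1)) = 1 - 588/990 = 0.406061.
Step 4: Under H0, t = rho * sqrt((n-2)/(1-rho^2)) = 1.2568 ~ t(8).
Step 5: Two-sided p-value from the t-distribution with 8 df = 0.244282.
Step 6: alpha = 0.05. fail to reject H0.

rho = 0.4061, p = 0.244282, fail to reject H0 at alpha = 0.05.


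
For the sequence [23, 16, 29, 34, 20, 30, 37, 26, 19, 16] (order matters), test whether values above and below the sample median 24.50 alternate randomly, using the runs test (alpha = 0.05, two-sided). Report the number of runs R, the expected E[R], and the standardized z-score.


Step 1: Compute median = 24.50; label A = above, B = below.
Labels in order: BBAABAAABB  (n_A = 5, n_B = 5)
Step 2: Count runs R = 5.
Step 3: Under H0 (random ordering), E[R] = 2*n_A*n_B/(n_A+n_B) + 1 = 2*5*5/10 + 1 = 6.0000.
        Var[R] = 2*n_A*n_B*(2*n_A*n_B - n_A - n_B) / ((n_A+n_B)^2 * (n_A+n_B-1)) = 2000/900 = 2.2222.
        SD[R] = 1.4907.
Step 4: Continuity-corrected z = (R + 0.5 - E[R]) / SD[R] = (5 + 0.5 - 6.0000) / 1.4907 = -0.3354.
Step 5: Two-sided p-value via normal approximation = 2*(1 - Phi(|z|)) = 0.737316.
Step 6: alpha = 0.05. fail to reject H0.

R = 5, z = -0.3354, p = 0.737316, fail to reject H0.


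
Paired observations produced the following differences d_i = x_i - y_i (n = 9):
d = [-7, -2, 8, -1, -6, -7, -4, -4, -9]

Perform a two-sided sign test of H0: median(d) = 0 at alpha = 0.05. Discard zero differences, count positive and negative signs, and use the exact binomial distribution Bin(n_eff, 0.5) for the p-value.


Step 1: Discard zero differences. Original n = 9; n_eff = number of nonzero differences = 9.
Nonzero differences (with sign): -7, -2, +8, -1, -6, -7, -4, -4, -9
Step 2: Count signs: positive = 1, negative = 8.
Step 3: Under H0: P(positive) = 0.5, so the number of positives S ~ Bin(9, 0.5).
Step 4: Two-sided exact p-value = sum of Bin(9,0.5) probabilities at or below the observed probability = 0.039062.
Step 5: alpha = 0.05. reject H0.

n_eff = 9, pos = 1, neg = 8, p = 0.039062, reject H0.


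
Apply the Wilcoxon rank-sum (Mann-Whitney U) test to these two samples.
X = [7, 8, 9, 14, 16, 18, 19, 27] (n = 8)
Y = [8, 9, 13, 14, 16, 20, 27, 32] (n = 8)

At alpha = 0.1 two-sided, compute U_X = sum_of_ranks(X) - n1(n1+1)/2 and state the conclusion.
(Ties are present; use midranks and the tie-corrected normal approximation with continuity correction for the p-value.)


Step 1: Combine and sort all 16 observations; assign midranks.
sorted (value, group): (7,X), (8,X), (8,Y), (9,X), (9,Y), (13,Y), (14,X), (14,Y), (16,X), (16,Y), (18,X), (19,X), (20,Y), (27,X), (27,Y), (32,Y)
ranks: 7->1, 8->2.5, 8->2.5, 9->4.5, 9->4.5, 13->6, 14->7.5, 14->7.5, 16->9.5, 16->9.5, 18->11, 19->12, 20->13, 27->14.5, 27->14.5, 32->16
Step 2: Rank sum for X: R1 = 1 + 2.5 + 4.5 + 7.5 + 9.5 + 11 + 12 + 14.5 = 62.5.
Step 3: U_X = R1 - n1(n1+1)/2 = 62.5 - 8*9/2 = 62.5 - 36 = 26.5.
       U_Y = n1*n2 - U_X = 64 - 26.5 = 37.5.
Step 4: Ties are present, so use the tie-corrected normal approximation (with continuity correction) for the p-value.
Step 5: p-value = 0.598161; compare to alpha = 0.1. fail to reject H0.

U_X = 26.5, p = 0.598161, fail to reject H0 at alpha = 0.1.


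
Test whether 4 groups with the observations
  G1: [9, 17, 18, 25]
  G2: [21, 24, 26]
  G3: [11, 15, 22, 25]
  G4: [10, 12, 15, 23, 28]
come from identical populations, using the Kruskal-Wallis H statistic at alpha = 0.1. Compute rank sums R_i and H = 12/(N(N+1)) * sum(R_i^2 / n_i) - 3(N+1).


Step 1: Combine all N = 16 observations and assign midranks.
sorted (value, group, rank): (9,G1,1), (10,G4,2), (11,G3,3), (12,G4,4), (15,G3,5.5), (15,G4,5.5), (17,G1,7), (18,G1,8), (21,G2,9), (22,G3,10), (23,G4,11), (24,G2,12), (25,G1,13.5), (25,G3,13.5), (26,G2,15), (28,G4,16)
Step 2: Sum ranks within each group.
R_1 = 29.5 (n_1 = 4)
R_2 = 36 (n_2 = 3)
R_3 = 32 (n_3 = 4)
R_4 = 38.5 (n_4 = 5)
Step 3: H = 12/(N(N+1)) * sum(R_i^2/n_i) - 3(N+1)
     = 12/(16*17) * (29.5^2/4 + 36^2/3 + 32^2/4 + 38.5^2/5) - 3*17
     = 0.044118 * 1202.01 - 51
     = 2.029963.
Step 4: Ties present; correction factor C = 1 - 12/(16^3 - 16) = 0.997059. Corrected H = 2.029963 / 0.997059 = 2.035951.
Step 5: Under H0, H ~ chi^2(3); p-value = 0.564979.
Step 6: alpha = 0.1. fail to reject H0.

H = 2.0360, df = 3, p = 0.564979, fail to reject H0.


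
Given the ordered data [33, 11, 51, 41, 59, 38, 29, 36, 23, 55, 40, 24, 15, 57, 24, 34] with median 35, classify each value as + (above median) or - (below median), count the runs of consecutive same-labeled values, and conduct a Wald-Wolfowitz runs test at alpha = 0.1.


Step 1: Compute median = 35; label A = above, B = below.
Labels in order: BBAAAABABAABBABB  (n_A = 8, n_B = 8)
Step 2: Count runs R = 9.
Step 3: Under H0 (random ordering), E[R] = 2*n_A*n_B/(n_A+n_B) + 1 = 2*8*8/16 + 1 = 9.0000.
        Var[R] = 2*n_A*n_B*(2*n_A*n_B - n_A - n_B) / ((n_A+n_B)^2 * (n_A+n_B-1)) = 14336/3840 = 3.7333.
        SD[R] = 1.9322.
Step 4: R = E[R], so z = 0 with no continuity correction.
Step 5: Two-sided p-value via normal approximation = 2*(1 - Phi(|z|)) = 1.000000.
Step 6: alpha = 0.1. fail to reject H0.

R = 9, z = 0.0000, p = 1.000000, fail to reject H0.


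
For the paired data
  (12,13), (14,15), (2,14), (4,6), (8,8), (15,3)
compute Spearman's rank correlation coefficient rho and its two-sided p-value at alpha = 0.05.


Step 1: Rank x and y separately (midranks; no ties here).
rank(x): 12->4, 14->5, 2->1, 4->2, 8->3, 15->6
rank(y): 13->4, 15->6, 14->5, 6->2, 8->3, 3->1
Step 2: d_i = R_x(i) - R_y(i); compute d_i^2.
  (4-4)^2=0, (5-6)^2=1, (1-5)^2=16, (2-2)^2=0, (3-3)^2=0, (6-1)^2=25
sum(d^2) = 42.
Step 3: rho = 1 - 6*42 / (6*(6^2 - 1)) = 1 - 252/210 = -0.200000.
Step 4: Under H0, t = rho * sqrt((n-2)/(1-rho^2)) = -0.4082 ~ t(4).
Step 5: Two-sided p-value from the t-distribution with 4 df = 0.704000.
Step 6: alpha = 0.05. fail to reject H0.

rho = -0.2000, p = 0.704000, fail to reject H0 at alpha = 0.05.


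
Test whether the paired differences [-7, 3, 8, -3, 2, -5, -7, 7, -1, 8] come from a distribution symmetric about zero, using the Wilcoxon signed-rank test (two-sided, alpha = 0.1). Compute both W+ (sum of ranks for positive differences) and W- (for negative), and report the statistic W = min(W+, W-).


Step 1: Drop any zero differences (none here) and take |d_i|.
|d| = [7, 3, 8, 3, 2, 5, 7, 7, 1, 8]
Step 2: Midrank |d_i| (ties get averaged ranks).
ranks: |7|->7, |3|->3.5, |8|->9.5, |3|->3.5, |2|->2, |5|->5, |7|->7, |7|->7, |1|->1, |8|->9.5
Step 3: Attach original signs; sum ranks with positive sign and with negative sign.
W+ = 3.5 + 9.5 + 2 + 7 + 9.5 = 31.5
W- = 7 + 3.5 + 5 + 7 + 1 = 23.5
(Check: W+ + W- = 55 should equal n(n+1)/2 = 55.)
Step 4: Test statistic W = min(W+, W-) = 23.5.
Step 5: Ties in |d|, so use the tie-corrected normal approximation.
        E[W] = n(n+1)/4 = 10*11/4 = 27.5.
        Tie groups: |d|=3 (t=2), |d|=7 (t=3), |d|=8 (t=2); sum(t^3 - t) = 36.
        Var[W] = n(n+1)(2n+1)/24 - sum(t^3-t)/48 = 2310/24 - 36/48 = 95.5.
        z = (W - E[W]) / sqrt(Var[W]) = (23.5 - 27.5) / 9.7724 = -0.4093.
        Two-sided p = 2*Phi(z) = 0.682308.
Step 6: alpha = 0.1. fail to reject H0.

W+ = 31.5, W- = 23.5, W = min = 23.5, p = 0.682308, fail to reject H0.


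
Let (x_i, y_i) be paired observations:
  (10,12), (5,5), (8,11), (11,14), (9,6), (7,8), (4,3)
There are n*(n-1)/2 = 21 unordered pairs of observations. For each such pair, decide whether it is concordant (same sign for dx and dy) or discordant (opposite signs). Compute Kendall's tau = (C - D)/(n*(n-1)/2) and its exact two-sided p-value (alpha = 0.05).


Step 1: Enumerate the 21 unordered pairs (i,j) with i<j and classify each by sign(x_j-x_i) * sign(y_j-y_i).
  (1,2):dx=-5,dy=-7->C; (1,3):dx=-2,dy=-1->C; (1,4):dx=+1,dy=+2->C; (1,5):dx=-1,dy=-6->C
  (1,6):dx=-3,dy=-4->C; (1,7):dx=-6,dy=-9->C; (2,3):dx=+3,dy=+6->C; (2,4):dx=+6,dy=+9->C
  (2,5):dx=+4,dy=+1->C; (2,6):dx=+2,dy=+3->C; (2,7):dx=-1,dy=-2->C; (3,4):dx=+3,dy=+3->C
  (3,5):dx=+1,dy=-5->D; (3,6):dx=-1,dy=-3->C; (3,7):dx=-4,dy=-8->C; (4,5):dx=-2,dy=-8->C
  (4,6):dx=-4,dy=-6->C; (4,7):dx=-7,dy=-11->C; (5,6):dx=-2,dy=+2->D; (5,7):dx=-5,dy=-3->C
  (6,7):dx=-3,dy=-5->C
Step 2: C = 19, D = 2, total pairs = 21.
Step 3: tau = (C - D)/(n(n-1)/2) = (19 - 2)/21 = 0.809524.
Step 4: Exact two-sided p-value (enumerate n! = 5040 permutations of y under H0): p = 0.010714.
Step 5: alpha = 0.05. reject H0.

tau_b = 0.8095 (C=19, D=2), p = 0.010714, reject H0.


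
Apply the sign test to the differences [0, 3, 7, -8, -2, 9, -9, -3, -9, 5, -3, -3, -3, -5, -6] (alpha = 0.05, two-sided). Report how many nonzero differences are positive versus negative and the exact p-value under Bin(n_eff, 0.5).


Step 1: Discard zero differences. Original n = 15; n_eff = number of nonzero differences = 14.
Nonzero differences (with sign): +3, +7, -8, -2, +9, -9, -3, -9, +5, -3, -3, -3, -5, -6
Step 2: Count signs: positive = 4, negative = 10.
Step 3: Under H0: P(positive) = 0.5, so the number of positives S ~ Bin(14, 0.5).
Step 4: Two-sided exact p-value = sum of Bin(14,0.5) probabilities at or below the observed probability = 0.179565.
Step 5: alpha = 0.05. fail to reject H0.

n_eff = 14, pos = 4, neg = 10, p = 0.179565, fail to reject H0.


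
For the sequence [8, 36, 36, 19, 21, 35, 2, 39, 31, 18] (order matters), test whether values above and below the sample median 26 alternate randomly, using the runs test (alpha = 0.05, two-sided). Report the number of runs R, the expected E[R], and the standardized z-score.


Step 1: Compute median = 26; label A = above, B = below.
Labels in order: BAABBABAAB  (n_A = 5, n_B = 5)
Step 2: Count runs R = 7.
Step 3: Under H0 (random ordering), E[R] = 2*n_A*n_B/(n_A+n_B) + 1 = 2*5*5/10 + 1 = 6.0000.
        Var[R] = 2*n_A*n_B*(2*n_A*n_B - n_A - n_B) / ((n_A+n_B)^2 * (n_A+n_B-1)) = 2000/900 = 2.2222.
        SD[R] = 1.4907.
Step 4: Continuity-corrected z = (R - 0.5 - E[R]) / SD[R] = (7 - 0.5 - 6.0000) / 1.4907 = 0.3354.
Step 5: Two-sided p-value via normal approximation = 2*(1 - Phi(|z|)) = 0.737316.
Step 6: alpha = 0.05. fail to reject H0.

R = 7, z = 0.3354, p = 0.737316, fail to reject H0.


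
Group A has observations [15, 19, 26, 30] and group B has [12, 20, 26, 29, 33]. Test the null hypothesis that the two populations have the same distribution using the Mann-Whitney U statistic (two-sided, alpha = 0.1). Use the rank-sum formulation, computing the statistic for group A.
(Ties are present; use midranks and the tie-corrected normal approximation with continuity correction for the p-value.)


Step 1: Combine and sort all 9 observations; assign midranks.
sorted (value, group): (12,Y), (15,X), (19,X), (20,Y), (26,X), (26,Y), (29,Y), (30,X), (33,Y)
ranks: 12->1, 15->2, 19->3, 20->4, 26->5.5, 26->5.5, 29->7, 30->8, 33->9
Step 2: Rank sum for X: R1 = 2 + 3 + 5.5 + 8 = 18.5.
Step 3: U_X = R1 - n1(n1+1)/2 = 18.5 - 4*5/2 = 18.5 - 10 = 8.5.
       U_Y = n1*n2 - U_X = 20 - 8.5 = 11.5.
Step 4: Ties are present, so use the tie-corrected normal approximation (with continuity correction) for the p-value.
Step 5: p-value = 0.805701; compare to alpha = 0.1. fail to reject H0.

U_X = 8.5, p = 0.805701, fail to reject H0 at alpha = 0.1.


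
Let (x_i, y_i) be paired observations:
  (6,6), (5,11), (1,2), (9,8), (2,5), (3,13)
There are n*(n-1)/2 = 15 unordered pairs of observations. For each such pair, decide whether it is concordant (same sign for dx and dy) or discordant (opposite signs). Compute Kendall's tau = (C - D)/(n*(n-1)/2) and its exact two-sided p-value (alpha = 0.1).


Step 1: Enumerate the 15 unordered pairs (i,j) with i<j and classify each by sign(x_j-x_i) * sign(y_j-y_i).
  (1,2):dx=-1,dy=+5->D; (1,3):dx=-5,dy=-4->C; (1,4):dx=+3,dy=+2->C; (1,5):dx=-4,dy=-1->C
  (1,6):dx=-3,dy=+7->D; (2,3):dx=-4,dy=-9->C; (2,4):dx=+4,dy=-3->D; (2,5):dx=-3,dy=-6->C
  (2,6):dx=-2,dy=+2->D; (3,4):dx=+8,dy=+6->C; (3,5):dx=+1,dy=+3->C; (3,6):dx=+2,dy=+11->C
  (4,5):dx=-7,dy=-3->C; (4,6):dx=-6,dy=+5->D; (5,6):dx=+1,dy=+8->C
Step 2: C = 10, D = 5, total pairs = 15.
Step 3: tau = (C - D)/(n(n-1)/2) = (10 - 5)/15 = 0.333333.
Step 4: Exact two-sided p-value (enumerate n! = 720 permutations of y under H0): p = 0.469444.
Step 5: alpha = 0.1. fail to reject H0.

tau_b = 0.3333 (C=10, D=5), p = 0.469444, fail to reject H0.


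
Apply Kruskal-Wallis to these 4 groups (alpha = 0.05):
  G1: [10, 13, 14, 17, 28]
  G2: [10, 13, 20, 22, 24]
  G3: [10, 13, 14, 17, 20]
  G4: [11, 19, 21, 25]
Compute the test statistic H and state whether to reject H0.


Step 1: Combine all N = 19 observations and assign midranks.
sorted (value, group, rank): (10,G1,2), (10,G2,2), (10,G3,2), (11,G4,4), (13,G1,6), (13,G2,6), (13,G3,6), (14,G1,8.5), (14,G3,8.5), (17,G1,10.5), (17,G3,10.5), (19,G4,12), (20,G2,13.5), (20,G3,13.5), (21,G4,15), (22,G2,16), (24,G2,17), (25,G4,18), (28,G1,19)
Step 2: Sum ranks within each group.
R_1 = 46 (n_1 = 5)
R_2 = 54.5 (n_2 = 5)
R_3 = 40.5 (n_3 = 5)
R_4 = 49 (n_4 = 4)
Step 3: H = 12/(N(N+1)) * sum(R_i^2/n_i) - 3(N+1)
     = 12/(19*20) * (46^2/5 + 54.5^2/5 + 40.5^2/5 + 49^2/4) - 3*20
     = 0.031579 * 1945.55 - 60
     = 1.438421.
Step 4: Ties present; correction factor C = 1 - 66/(19^3 - 19) = 0.990351. Corrected H = 1.438421 / 0.990351 = 1.452436.
Step 5: Under H0, H ~ chi^2(3); p-value = 0.693291.
Step 6: alpha = 0.05. fail to reject H0.

H = 1.4524, df = 3, p = 0.693291, fail to reject H0.


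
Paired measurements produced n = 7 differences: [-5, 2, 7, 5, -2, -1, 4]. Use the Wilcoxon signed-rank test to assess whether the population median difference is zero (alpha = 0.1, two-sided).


Step 1: Drop any zero differences (none here) and take |d_i|.
|d| = [5, 2, 7, 5, 2, 1, 4]
Step 2: Midrank |d_i| (ties get averaged ranks).
ranks: |5|->5.5, |2|->2.5, |7|->7, |5|->5.5, |2|->2.5, |1|->1, |4|->4
Step 3: Attach original signs; sum ranks with positive sign and with negative sign.
W+ = 2.5 + 7 + 5.5 + 4 = 19
W- = 5.5 + 2.5 + 1 = 9
(Check: W+ + W- = 28 should equal n(n+1)/2 = 28.)
Step 4: Test statistic W = min(W+, W-) = 9.
Step 5: Ties in |d|, so use the tie-corrected normal approximation.
        E[W] = n(n+1)/4 = 7*8/4 = 14.
        Tie groups: |d|=2 (t=2), |d|=5 (t=2); sum(t^3 - t) = 12.
        Var[W] = n(n+1)(2n+1)/24 - sum(t^3-t)/48 = 840/24 - 12/48 = 34.75.
        z = (W - E[W]) / sqrt(Var[W]) = (9 - 14) / 5.8949 = -0.8482.
        Two-sided p = 2*Phi(z) = 0.396333.
Step 6: alpha = 0.1. fail to reject H0.

W+ = 19, W- = 9, W = min = 9, p = 0.396333, fail to reject H0.


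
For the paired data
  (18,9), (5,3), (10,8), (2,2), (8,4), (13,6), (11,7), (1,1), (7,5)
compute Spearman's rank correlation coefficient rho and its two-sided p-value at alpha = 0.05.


Step 1: Rank x and y separately (midranks; no ties here).
rank(x): 18->9, 5->3, 10->6, 2->2, 8->5, 13->8, 11->7, 1->1, 7->4
rank(y): 9->9, 3->3, 8->8, 2->2, 4->4, 6->6, 7->7, 1->1, 5->5
Step 2: d_i = R_x(i) - R_y(i); compute d_i^2.
  (9-9)^2=0, (3-3)^2=0, (6-8)^2=4, (2-2)^2=0, (5-4)^2=1, (8-6)^2=4, (7-7)^2=0, (1-1)^2=0, (4-5)^2=1
sum(d^2) = 10.
Step 3: rho = 1 - 6*10 / (9*(9^2 - 1)) = 1 - 60/720 = 0.916667.
Step 4: Under H0, t = rho * sqrt((n-2)/(1-rho^2)) = 6.0685 ~ t(7).
Step 5: Two-sided p-value from the t-distribution with 7 df = 0.000507.
Step 6: alpha = 0.05. reject H0.

rho = 0.9167, p = 0.000507, reject H0 at alpha = 0.05.


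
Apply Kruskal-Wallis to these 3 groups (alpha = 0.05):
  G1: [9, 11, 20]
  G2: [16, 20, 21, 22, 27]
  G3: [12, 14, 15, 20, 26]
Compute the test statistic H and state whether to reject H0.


Step 1: Combine all N = 13 observations and assign midranks.
sorted (value, group, rank): (9,G1,1), (11,G1,2), (12,G3,3), (14,G3,4), (15,G3,5), (16,G2,6), (20,G1,8), (20,G2,8), (20,G3,8), (21,G2,10), (22,G2,11), (26,G3,12), (27,G2,13)
Step 2: Sum ranks within each group.
R_1 = 11 (n_1 = 3)
R_2 = 48 (n_2 = 5)
R_3 = 32 (n_3 = 5)
Step 3: H = 12/(N(N+1)) * sum(R_i^2/n_i) - 3(N+1)
     = 12/(13*14) * (11^2/3 + 48^2/5 + 32^2/5) - 3*14
     = 0.065934 * 705.933 - 42
     = 4.545055.
Step 4: Ties present; correction factor C = 1 - 24/(13^3 - 13) = 0.989011. Corrected H = 4.545055 / 0.989011 = 4.595556.
Step 5: Under H0, H ~ chi^2(2); p-value = 0.100482.
Step 6: alpha = 0.05. fail to reject H0.

H = 4.5956, df = 2, p = 0.100482, fail to reject H0.


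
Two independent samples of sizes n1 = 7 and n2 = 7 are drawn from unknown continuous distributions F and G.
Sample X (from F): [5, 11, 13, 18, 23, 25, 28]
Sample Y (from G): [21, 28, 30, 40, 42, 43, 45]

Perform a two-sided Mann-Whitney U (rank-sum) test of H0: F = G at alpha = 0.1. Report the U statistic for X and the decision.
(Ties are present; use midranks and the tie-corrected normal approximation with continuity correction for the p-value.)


Step 1: Combine and sort all 14 observations; assign midranks.
sorted (value, group): (5,X), (11,X), (13,X), (18,X), (21,Y), (23,X), (25,X), (28,X), (28,Y), (30,Y), (40,Y), (42,Y), (43,Y), (45,Y)
ranks: 5->1, 11->2, 13->3, 18->4, 21->5, 23->6, 25->7, 28->8.5, 28->8.5, 30->10, 40->11, 42->12, 43->13, 45->14
Step 2: Rank sum for X: R1 = 1 + 2 + 3 + 4 + 6 + 7 + 8.5 = 31.5.
Step 3: U_X = R1 - n1(n1+1)/2 = 31.5 - 7*8/2 = 31.5 - 28 = 3.5.
       U_Y = n1*n2 - U_X = 49 - 3.5 = 45.5.
Step 4: Ties are present, so use the tie-corrected normal approximation (with continuity correction) for the p-value.
Step 5: p-value = 0.008734; compare to alpha = 0.1. reject H0.

U_X = 3.5, p = 0.008734, reject H0 at alpha = 0.1.


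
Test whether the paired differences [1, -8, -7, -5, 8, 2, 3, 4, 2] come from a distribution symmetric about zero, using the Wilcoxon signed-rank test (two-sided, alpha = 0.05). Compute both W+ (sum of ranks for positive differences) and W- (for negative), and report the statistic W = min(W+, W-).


Step 1: Drop any zero differences (none here) and take |d_i|.
|d| = [1, 8, 7, 5, 8, 2, 3, 4, 2]
Step 2: Midrank |d_i| (ties get averaged ranks).
ranks: |1|->1, |8|->8.5, |7|->7, |5|->6, |8|->8.5, |2|->2.5, |3|->4, |4|->5, |2|->2.5
Step 3: Attach original signs; sum ranks with positive sign and with negative sign.
W+ = 1 + 8.5 + 2.5 + 4 + 5 + 2.5 = 23.5
W- = 8.5 + 7 + 6 = 21.5
(Check: W+ + W- = 45 should equal n(n+1)/2 = 45.)
Step 4: Test statistic W = min(W+, W-) = 21.5.
Step 5: Ties in |d|, so use the tie-corrected normal approximation.
        E[W] = n(n+1)/4 = 9*10/4 = 22.5.
        Tie groups: |d|=2 (t=2), |d|=8 (t=2); sum(t^3 - t) = 12.
        Var[W] = n(n+1)(2n+1)/24 - sum(t^3-t)/48 = 1710/24 - 12/48 = 71.
        z = (W - E[W]) / sqrt(Var[W]) = (21.5 - 22.5) / 8.4261 = -0.1187.
        Two-sided p = 2*Phi(z) = 0.905530.
Step 6: alpha = 0.05. fail to reject H0.

W+ = 23.5, W- = 21.5, W = min = 21.5, p = 0.905530, fail to reject H0.


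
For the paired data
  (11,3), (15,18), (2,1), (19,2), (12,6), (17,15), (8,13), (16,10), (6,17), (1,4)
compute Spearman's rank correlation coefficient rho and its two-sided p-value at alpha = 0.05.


Step 1: Rank x and y separately (midranks; no ties here).
rank(x): 11->5, 15->7, 2->2, 19->10, 12->6, 17->9, 8->4, 16->8, 6->3, 1->1
rank(y): 3->3, 18->10, 1->1, 2->2, 6->5, 15->8, 13->7, 10->6, 17->9, 4->4
Step 2: d_i = R_x(i) - R_y(i); compute d_i^2.
  (5-3)^2=4, (7-10)^2=9, (2-1)^2=1, (10-2)^2=64, (6-5)^2=1, (9-8)^2=1, (4-7)^2=9, (8-6)^2=4, (3-9)^2=36, (1-4)^2=9
sum(d^2) = 138.
Step 3: rho = 1 - 6*138 / (10*(10^2 - 1)) = 1 - 828/990 = 0.163636.
Step 4: Under H0, t = rho * sqrt((n-2)/(1-rho^2)) = 0.4692 ~ t(8).
Step 5: Two-sided p-value from the t-distribution with 8 df = 0.651477.
Step 6: alpha = 0.05. fail to reject H0.

rho = 0.1636, p = 0.651477, fail to reject H0 at alpha = 0.05.


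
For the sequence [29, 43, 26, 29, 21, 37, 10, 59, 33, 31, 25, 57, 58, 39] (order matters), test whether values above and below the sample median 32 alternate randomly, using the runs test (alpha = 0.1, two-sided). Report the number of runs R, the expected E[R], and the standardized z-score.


Step 1: Compute median = 32; label A = above, B = below.
Labels in order: BABBBABAABBAAA  (n_A = 7, n_B = 7)
Step 2: Count runs R = 8.
Step 3: Under H0 (random ordering), E[R] = 2*n_A*n_B/(n_A+n_B) + 1 = 2*7*7/14 + 1 = 8.0000.
        Var[R] = 2*n_A*n_B*(2*n_A*n_B - n_A - n_B) / ((n_A+n_B)^2 * (n_A+n_B-1)) = 8232/2548 = 3.2308.
        SD[R] = 1.7974.
Step 4: R = E[R], so z = 0 with no continuity correction.
Step 5: Two-sided p-value via normal approximation = 2*(1 - Phi(|z|)) = 1.000000.
Step 6: alpha = 0.1. fail to reject H0.

R = 8, z = 0.0000, p = 1.000000, fail to reject H0.


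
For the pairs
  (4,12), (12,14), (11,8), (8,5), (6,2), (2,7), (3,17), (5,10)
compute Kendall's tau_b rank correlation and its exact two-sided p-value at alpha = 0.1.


Step 1: Enumerate the 28 unordered pairs (i,j) with i<j and classify each by sign(x_j-x_i) * sign(y_j-y_i).
  (1,2):dx=+8,dy=+2->C; (1,3):dx=+7,dy=-4->D; (1,4):dx=+4,dy=-7->D; (1,5):dx=+2,dy=-10->D
  (1,6):dx=-2,dy=-5->C; (1,7):dx=-1,dy=+5->D; (1,8):dx=+1,dy=-2->D; (2,3):dx=-1,dy=-6->C
  (2,4):dx=-4,dy=-9->C; (2,5):dx=-6,dy=-12->C; (2,6):dx=-10,dy=-7->C; (2,7):dx=-9,dy=+3->D
  (2,8):dx=-7,dy=-4->C; (3,4):dx=-3,dy=-3->C; (3,5):dx=-5,dy=-6->C; (3,6):dx=-9,dy=-1->C
  (3,7):dx=-8,dy=+9->D; (3,8):dx=-6,dy=+2->D; (4,5):dx=-2,dy=-3->C; (4,6):dx=-6,dy=+2->D
  (4,7):dx=-5,dy=+12->D; (4,8):dx=-3,dy=+5->D; (5,6):dx=-4,dy=+5->D; (5,7):dx=-3,dy=+15->D
  (5,8):dx=-1,dy=+8->D; (6,7):dx=+1,dy=+10->C; (6,8):dx=+3,dy=+3->C; (7,8):dx=+2,dy=-7->D
Step 2: C = 13, D = 15, total pairs = 28.
Step 3: tau = (C - D)/(n(n-1)/2) = (13 - 15)/28 = -0.071429.
Step 4: Exact two-sided p-value (enumerate n! = 40320 permutations of y under H0): p = 0.904861.
Step 5: alpha = 0.1. fail to reject H0.

tau_b = -0.0714 (C=13, D=15), p = 0.904861, fail to reject H0.


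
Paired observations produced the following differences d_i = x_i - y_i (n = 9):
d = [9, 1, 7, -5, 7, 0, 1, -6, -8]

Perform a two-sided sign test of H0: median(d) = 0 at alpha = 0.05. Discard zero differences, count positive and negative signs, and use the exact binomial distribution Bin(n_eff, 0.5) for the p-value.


Step 1: Discard zero differences. Original n = 9; n_eff = number of nonzero differences = 8.
Nonzero differences (with sign): +9, +1, +7, -5, +7, +1, -6, -8
Step 2: Count signs: positive = 5, negative = 3.
Step 3: Under H0: P(positive) = 0.5, so the number of positives S ~ Bin(8, 0.5).
Step 4: Two-sided exact p-value = sum of Bin(8,0.5) probabilities at or below the observed probability = 0.726562.
Step 5: alpha = 0.05. fail to reject H0.

n_eff = 8, pos = 5, neg = 3, p = 0.726562, fail to reject H0.


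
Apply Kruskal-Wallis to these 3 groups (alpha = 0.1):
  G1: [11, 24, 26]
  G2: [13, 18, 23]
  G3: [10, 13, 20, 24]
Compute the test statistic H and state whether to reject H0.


Step 1: Combine all N = 10 observations and assign midranks.
sorted (value, group, rank): (10,G3,1), (11,G1,2), (13,G2,3.5), (13,G3,3.5), (18,G2,5), (20,G3,6), (23,G2,7), (24,G1,8.5), (24,G3,8.5), (26,G1,10)
Step 2: Sum ranks within each group.
R_1 = 20.5 (n_1 = 3)
R_2 = 15.5 (n_2 = 3)
R_3 = 19 (n_3 = 4)
Step 3: H = 12/(N(N+1)) * sum(R_i^2/n_i) - 3(N+1)
     = 12/(10*11) * (20.5^2/3 + 15.5^2/3 + 19^2/4) - 3*11
     = 0.109091 * 310.417 - 33
     = 0.863636.
Step 4: Ties present; correction factor C = 1 - 12/(10^3 - 10) = 0.987879. Corrected H = 0.863636 / 0.987879 = 0.874233.
Step 5: Under H0, H ~ chi^2(2); p-value = 0.645896.
Step 6: alpha = 0.1. fail to reject H0.

H = 0.8742, df = 2, p = 0.645896, fail to reject H0.


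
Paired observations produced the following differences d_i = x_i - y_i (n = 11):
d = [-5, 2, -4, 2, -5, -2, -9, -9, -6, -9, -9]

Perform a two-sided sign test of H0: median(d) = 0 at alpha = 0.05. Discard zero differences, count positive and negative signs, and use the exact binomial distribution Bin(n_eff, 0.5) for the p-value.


Step 1: Discard zero differences. Original n = 11; n_eff = number of nonzero differences = 11.
Nonzero differences (with sign): -5, +2, -4, +2, -5, -2, -9, -9, -6, -9, -9
Step 2: Count signs: positive = 2, negative = 9.
Step 3: Under H0: P(positive) = 0.5, so the number of positives S ~ Bin(11, 0.5).
Step 4: Two-sided exact p-value = sum of Bin(11,0.5) probabilities at or below the observed probability = 0.065430.
Step 5: alpha = 0.05. fail to reject H0.

n_eff = 11, pos = 2, neg = 9, p = 0.065430, fail to reject H0.


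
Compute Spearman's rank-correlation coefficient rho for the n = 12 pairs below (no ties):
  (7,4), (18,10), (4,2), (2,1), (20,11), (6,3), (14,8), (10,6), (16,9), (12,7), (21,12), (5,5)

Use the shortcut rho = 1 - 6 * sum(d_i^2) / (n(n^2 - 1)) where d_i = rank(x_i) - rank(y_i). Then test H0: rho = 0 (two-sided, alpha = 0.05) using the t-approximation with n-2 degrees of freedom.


Step 1: Rank x and y separately (midranks; no ties here).
rank(x): 7->5, 18->10, 4->2, 2->1, 20->11, 6->4, 14->8, 10->6, 16->9, 12->7, 21->12, 5->3
rank(y): 4->4, 10->10, 2->2, 1->1, 11->11, 3->3, 8->8, 6->6, 9->9, 7->7, 12->12, 5->5
Step 2: d_i = R_x(i) - R_y(i); compute d_i^2.
  (5-4)^2=1, (10-10)^2=0, (2-2)^2=0, (1-1)^2=0, (11-11)^2=0, (4-3)^2=1, (8-8)^2=0, (6-6)^2=0, (9-9)^2=0, (7-7)^2=0, (12-12)^2=0, (3-5)^2=4
sum(d^2) = 6.
Step 3: rho = 1 - 6*6 / (12*(12^2 - 1)) = 1 - 36/1716 = 0.979021.
Step 4: Under H0, t = rho * sqrt((n-2)/(1-rho^2)) = 15.1941 ~ t(10).
Step 5: Two-sided p-value from the t-distribution with 10 df = 0.000000.
Step 6: alpha = 0.05. reject H0.

rho = 0.9790, p = 0.000000, reject H0 at alpha = 0.05.
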